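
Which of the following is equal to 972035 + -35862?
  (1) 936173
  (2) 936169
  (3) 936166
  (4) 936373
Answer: 1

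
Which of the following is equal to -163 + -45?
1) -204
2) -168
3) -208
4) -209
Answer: 3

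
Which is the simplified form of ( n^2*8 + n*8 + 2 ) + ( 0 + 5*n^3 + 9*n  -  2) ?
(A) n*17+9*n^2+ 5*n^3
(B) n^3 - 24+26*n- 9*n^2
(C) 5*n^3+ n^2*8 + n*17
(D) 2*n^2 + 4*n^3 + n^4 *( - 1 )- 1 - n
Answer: C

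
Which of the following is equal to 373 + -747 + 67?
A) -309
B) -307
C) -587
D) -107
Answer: B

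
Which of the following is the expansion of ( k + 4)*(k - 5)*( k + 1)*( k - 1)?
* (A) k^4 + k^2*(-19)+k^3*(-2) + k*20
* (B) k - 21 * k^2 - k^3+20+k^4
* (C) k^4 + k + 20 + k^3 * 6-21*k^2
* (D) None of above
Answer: B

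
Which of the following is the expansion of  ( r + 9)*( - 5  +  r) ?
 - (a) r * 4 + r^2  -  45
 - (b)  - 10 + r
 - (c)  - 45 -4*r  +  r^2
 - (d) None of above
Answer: a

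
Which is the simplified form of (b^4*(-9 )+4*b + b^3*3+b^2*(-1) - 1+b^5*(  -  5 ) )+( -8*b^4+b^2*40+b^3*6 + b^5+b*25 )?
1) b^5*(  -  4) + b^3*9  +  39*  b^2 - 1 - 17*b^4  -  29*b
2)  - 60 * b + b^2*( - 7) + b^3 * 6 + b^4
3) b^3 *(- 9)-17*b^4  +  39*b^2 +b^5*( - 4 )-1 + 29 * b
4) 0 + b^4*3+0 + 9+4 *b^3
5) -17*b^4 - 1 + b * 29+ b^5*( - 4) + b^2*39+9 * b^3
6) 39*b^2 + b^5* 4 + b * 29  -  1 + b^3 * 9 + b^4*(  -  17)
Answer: 5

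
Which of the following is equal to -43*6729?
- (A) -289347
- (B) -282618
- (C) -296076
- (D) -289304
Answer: A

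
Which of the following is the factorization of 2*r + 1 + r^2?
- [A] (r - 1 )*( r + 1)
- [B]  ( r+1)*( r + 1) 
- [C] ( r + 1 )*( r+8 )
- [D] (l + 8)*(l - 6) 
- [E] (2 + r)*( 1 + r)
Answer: B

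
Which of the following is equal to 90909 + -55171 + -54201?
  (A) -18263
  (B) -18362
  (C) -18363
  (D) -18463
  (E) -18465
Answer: D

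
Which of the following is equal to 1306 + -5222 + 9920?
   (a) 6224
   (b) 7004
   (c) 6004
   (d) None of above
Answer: c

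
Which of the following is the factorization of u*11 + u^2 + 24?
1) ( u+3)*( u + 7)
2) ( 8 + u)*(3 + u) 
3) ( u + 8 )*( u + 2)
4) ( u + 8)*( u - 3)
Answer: 2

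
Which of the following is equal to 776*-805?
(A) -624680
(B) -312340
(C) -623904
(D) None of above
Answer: A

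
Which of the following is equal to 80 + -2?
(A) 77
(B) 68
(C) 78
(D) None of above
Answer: C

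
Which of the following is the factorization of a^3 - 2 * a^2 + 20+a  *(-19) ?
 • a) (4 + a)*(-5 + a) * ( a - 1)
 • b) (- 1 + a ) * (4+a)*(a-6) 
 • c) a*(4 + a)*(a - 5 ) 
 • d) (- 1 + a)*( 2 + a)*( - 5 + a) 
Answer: a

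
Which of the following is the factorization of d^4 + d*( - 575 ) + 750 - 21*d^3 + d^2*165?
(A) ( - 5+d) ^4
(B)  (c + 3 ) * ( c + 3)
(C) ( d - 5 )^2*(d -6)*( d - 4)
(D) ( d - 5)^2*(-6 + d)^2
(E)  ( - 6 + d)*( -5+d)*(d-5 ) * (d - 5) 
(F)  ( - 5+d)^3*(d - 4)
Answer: E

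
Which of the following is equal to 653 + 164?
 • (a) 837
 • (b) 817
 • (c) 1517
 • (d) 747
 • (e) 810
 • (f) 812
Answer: b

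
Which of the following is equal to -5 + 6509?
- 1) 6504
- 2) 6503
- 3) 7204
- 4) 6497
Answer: 1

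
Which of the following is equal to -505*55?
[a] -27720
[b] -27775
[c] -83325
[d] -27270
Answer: b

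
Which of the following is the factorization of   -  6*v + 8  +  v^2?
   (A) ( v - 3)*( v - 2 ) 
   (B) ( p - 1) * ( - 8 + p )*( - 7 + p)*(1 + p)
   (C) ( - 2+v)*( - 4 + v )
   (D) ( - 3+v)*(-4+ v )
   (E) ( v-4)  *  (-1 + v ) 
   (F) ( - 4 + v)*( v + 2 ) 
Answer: C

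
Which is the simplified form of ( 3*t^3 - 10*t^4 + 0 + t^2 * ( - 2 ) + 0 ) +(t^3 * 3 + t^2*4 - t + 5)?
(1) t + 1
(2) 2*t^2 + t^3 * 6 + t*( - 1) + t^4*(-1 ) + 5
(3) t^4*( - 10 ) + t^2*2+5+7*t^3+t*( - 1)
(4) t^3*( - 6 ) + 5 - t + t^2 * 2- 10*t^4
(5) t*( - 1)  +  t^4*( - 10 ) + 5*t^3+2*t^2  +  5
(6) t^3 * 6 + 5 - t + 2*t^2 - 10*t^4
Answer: 6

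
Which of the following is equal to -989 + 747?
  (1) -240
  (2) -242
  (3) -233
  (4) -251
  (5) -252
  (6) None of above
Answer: 2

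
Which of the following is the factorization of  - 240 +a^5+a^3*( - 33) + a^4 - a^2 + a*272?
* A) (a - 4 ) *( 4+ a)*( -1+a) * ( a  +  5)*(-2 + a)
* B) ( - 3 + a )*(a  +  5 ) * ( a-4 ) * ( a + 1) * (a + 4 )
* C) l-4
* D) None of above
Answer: D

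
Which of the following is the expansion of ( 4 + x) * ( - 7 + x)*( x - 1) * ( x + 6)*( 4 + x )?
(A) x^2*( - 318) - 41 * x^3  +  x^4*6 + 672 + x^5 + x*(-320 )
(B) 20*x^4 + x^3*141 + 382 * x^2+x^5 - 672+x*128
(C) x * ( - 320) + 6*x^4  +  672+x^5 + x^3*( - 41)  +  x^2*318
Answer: A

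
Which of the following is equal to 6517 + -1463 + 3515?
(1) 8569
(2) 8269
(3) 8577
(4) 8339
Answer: 1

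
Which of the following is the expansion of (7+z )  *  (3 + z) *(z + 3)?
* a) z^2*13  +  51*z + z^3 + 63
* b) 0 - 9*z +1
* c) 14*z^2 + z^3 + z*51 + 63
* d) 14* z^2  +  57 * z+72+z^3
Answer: a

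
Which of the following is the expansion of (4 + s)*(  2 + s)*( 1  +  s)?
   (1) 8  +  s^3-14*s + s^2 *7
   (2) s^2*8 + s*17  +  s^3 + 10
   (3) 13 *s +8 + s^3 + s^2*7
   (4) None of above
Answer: 4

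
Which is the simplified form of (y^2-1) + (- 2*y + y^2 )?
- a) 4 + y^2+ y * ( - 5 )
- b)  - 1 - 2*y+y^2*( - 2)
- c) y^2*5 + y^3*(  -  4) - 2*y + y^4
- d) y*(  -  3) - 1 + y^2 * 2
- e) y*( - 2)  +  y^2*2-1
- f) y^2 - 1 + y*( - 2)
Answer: e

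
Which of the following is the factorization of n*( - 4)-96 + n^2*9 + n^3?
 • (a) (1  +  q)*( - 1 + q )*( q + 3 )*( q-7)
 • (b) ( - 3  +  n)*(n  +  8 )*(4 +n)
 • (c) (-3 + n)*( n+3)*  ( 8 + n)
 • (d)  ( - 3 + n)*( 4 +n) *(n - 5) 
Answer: b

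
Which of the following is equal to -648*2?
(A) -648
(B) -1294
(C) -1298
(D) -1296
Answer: D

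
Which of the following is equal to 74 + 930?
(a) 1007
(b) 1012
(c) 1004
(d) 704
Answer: c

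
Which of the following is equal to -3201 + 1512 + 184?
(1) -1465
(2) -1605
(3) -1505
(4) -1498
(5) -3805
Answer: 3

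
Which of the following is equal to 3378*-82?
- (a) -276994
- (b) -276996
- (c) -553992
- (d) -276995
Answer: b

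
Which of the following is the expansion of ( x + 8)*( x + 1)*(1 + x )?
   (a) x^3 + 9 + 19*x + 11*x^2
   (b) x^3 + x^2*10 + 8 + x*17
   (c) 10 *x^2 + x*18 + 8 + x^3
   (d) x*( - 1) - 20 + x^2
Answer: b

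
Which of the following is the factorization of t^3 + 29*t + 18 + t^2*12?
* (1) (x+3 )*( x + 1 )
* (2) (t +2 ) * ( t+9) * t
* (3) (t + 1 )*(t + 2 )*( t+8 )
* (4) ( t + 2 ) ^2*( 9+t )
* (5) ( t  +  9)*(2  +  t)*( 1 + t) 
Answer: 5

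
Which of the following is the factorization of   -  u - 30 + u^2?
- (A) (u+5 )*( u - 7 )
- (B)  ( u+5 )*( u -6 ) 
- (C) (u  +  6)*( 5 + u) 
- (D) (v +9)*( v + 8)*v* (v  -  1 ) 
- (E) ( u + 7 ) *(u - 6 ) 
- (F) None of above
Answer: B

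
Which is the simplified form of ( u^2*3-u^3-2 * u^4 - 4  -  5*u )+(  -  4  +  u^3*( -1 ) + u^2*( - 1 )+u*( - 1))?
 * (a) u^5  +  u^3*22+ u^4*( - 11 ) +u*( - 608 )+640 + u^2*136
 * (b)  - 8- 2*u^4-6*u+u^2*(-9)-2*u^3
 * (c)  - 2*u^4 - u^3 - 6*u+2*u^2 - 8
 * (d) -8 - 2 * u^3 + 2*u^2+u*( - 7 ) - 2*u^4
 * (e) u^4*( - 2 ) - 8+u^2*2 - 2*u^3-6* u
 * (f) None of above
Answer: e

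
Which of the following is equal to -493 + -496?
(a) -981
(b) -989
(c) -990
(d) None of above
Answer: b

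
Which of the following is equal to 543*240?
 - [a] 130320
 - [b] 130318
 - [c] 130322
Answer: a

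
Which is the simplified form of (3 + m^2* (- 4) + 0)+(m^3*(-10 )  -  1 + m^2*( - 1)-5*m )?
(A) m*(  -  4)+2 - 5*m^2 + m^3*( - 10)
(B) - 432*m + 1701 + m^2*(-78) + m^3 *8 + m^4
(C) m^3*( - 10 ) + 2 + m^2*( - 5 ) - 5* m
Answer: C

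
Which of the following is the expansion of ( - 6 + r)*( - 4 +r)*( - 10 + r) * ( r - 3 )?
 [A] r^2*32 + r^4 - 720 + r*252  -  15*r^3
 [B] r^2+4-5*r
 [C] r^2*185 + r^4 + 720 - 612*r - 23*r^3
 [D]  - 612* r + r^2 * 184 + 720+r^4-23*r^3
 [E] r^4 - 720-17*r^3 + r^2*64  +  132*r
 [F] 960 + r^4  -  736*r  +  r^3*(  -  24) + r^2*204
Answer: D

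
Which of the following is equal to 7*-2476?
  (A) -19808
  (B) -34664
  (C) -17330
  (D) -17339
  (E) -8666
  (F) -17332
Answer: F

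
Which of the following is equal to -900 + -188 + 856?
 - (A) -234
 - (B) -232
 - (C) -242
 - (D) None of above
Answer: B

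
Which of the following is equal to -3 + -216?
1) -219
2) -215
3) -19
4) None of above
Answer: 1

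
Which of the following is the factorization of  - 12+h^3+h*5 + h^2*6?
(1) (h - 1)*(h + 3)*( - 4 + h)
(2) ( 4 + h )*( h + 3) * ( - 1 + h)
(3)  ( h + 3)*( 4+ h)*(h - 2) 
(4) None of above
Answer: 2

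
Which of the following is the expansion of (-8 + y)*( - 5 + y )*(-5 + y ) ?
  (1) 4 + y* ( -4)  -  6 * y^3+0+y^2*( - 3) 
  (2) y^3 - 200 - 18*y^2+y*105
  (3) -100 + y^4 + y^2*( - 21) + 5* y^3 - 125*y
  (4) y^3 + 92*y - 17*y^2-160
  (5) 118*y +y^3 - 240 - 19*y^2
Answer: 2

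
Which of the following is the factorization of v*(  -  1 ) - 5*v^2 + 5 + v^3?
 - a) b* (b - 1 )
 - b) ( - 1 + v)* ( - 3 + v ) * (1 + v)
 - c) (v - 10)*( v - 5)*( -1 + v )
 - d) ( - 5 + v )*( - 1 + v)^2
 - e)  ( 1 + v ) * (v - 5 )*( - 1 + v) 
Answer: e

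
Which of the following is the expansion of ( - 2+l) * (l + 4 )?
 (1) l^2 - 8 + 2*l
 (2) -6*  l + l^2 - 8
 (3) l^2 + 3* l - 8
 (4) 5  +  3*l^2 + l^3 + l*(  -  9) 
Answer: 1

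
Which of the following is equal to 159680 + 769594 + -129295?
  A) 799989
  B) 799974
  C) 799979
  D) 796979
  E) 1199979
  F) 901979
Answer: C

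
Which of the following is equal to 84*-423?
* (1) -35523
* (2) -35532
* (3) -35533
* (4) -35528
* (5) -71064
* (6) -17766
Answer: 2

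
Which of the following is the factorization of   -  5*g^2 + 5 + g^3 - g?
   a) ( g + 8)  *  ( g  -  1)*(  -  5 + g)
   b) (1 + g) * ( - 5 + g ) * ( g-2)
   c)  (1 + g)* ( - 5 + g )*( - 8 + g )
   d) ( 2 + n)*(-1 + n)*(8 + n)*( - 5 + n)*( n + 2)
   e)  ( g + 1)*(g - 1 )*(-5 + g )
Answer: e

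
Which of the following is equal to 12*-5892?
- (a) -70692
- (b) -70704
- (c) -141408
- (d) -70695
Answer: b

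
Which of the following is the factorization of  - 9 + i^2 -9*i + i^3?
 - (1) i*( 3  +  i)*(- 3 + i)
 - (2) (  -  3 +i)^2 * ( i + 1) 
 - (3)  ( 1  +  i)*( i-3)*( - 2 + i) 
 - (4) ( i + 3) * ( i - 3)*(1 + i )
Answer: 4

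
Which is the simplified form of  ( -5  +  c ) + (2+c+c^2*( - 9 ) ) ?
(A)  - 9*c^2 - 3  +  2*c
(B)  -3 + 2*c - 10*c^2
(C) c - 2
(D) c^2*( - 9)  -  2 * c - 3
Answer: A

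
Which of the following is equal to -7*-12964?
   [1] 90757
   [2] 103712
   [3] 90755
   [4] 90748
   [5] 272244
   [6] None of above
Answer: 4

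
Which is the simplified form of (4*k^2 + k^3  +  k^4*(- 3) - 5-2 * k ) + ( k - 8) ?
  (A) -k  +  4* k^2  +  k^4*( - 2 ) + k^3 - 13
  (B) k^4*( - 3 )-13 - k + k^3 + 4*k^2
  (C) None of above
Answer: B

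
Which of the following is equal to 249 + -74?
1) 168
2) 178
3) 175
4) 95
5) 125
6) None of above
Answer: 3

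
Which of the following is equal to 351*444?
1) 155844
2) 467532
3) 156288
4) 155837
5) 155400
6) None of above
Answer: 1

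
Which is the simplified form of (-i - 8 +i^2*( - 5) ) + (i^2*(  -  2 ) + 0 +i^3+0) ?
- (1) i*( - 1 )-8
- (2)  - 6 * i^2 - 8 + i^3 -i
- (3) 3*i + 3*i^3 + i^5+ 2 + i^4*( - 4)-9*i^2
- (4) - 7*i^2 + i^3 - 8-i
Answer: 4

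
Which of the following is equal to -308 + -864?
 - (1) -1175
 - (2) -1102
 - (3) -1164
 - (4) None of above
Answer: 4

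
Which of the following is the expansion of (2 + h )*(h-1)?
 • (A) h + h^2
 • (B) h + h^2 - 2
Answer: B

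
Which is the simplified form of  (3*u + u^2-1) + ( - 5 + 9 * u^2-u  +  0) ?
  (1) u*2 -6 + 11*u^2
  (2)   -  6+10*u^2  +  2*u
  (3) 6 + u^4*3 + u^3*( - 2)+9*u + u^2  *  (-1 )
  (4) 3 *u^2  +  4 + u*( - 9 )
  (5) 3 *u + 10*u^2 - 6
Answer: 2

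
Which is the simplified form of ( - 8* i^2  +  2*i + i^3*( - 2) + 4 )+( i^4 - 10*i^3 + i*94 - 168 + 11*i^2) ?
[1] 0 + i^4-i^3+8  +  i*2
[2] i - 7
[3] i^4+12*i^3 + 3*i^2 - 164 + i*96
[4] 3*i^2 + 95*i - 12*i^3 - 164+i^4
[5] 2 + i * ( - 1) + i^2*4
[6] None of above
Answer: 6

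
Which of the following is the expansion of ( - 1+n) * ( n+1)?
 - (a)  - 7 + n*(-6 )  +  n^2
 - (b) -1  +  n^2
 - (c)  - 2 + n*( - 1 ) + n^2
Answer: b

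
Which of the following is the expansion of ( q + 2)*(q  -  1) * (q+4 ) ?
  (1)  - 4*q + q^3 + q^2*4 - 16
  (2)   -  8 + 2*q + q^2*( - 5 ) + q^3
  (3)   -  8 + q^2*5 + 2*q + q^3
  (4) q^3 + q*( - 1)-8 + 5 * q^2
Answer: 3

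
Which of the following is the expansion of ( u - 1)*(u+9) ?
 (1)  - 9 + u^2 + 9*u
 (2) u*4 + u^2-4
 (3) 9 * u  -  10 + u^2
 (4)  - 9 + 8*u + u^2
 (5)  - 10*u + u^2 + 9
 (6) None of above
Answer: 4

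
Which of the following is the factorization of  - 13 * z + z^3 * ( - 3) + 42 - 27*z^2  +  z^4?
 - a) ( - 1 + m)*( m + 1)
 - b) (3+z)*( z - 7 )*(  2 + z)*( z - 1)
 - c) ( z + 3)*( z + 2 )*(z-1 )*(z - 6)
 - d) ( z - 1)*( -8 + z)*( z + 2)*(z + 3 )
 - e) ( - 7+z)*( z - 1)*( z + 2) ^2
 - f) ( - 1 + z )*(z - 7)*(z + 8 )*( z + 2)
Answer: b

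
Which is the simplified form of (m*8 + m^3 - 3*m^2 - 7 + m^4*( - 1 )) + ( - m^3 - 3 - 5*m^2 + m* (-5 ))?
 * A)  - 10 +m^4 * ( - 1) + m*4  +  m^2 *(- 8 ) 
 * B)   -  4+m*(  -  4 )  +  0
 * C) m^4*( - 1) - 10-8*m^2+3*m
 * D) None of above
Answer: C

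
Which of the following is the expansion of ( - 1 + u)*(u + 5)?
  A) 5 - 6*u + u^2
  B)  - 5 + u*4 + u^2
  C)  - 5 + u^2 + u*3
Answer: B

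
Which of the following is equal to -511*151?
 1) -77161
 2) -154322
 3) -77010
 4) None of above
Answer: 1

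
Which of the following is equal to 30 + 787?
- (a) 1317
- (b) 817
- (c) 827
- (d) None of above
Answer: b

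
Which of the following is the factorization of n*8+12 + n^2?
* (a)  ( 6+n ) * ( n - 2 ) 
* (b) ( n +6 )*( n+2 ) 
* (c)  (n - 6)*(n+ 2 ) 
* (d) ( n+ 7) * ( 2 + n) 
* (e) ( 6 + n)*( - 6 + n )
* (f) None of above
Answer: b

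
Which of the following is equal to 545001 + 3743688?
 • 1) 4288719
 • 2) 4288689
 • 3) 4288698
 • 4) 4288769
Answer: 2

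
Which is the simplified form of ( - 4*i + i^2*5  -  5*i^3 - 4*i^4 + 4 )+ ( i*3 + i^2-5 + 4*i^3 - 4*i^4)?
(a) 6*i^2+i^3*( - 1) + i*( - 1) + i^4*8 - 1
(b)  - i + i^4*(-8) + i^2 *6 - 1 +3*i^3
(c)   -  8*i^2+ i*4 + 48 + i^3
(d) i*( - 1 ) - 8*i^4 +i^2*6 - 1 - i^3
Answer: d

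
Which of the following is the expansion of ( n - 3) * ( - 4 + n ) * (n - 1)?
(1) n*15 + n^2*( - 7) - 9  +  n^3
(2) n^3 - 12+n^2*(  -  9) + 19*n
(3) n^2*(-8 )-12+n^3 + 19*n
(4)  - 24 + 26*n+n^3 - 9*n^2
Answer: 3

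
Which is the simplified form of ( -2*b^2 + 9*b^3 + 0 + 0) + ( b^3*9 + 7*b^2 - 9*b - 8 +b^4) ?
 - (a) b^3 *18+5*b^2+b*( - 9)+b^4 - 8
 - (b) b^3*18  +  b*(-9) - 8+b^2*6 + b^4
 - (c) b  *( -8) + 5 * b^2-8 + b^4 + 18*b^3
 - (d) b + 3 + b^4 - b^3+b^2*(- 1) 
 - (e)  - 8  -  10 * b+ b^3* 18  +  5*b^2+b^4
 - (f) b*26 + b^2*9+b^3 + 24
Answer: a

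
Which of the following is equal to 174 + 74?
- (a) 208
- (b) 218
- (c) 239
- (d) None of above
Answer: d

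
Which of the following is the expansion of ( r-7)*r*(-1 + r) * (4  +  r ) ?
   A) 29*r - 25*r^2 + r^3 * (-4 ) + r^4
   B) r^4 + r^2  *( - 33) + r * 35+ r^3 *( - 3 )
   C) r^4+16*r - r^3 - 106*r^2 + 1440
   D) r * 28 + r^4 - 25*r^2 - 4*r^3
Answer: D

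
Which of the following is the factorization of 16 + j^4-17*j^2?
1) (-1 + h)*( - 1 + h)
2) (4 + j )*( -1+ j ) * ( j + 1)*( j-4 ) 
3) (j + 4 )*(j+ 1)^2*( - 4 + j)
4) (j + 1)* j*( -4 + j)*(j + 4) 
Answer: 2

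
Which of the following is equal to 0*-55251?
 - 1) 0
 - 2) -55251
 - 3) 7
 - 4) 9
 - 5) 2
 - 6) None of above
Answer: 1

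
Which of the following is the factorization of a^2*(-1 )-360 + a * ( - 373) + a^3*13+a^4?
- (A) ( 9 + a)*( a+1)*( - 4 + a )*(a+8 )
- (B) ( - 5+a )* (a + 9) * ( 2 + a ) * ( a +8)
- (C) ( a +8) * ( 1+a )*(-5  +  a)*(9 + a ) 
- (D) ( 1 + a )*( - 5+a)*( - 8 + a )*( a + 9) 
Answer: C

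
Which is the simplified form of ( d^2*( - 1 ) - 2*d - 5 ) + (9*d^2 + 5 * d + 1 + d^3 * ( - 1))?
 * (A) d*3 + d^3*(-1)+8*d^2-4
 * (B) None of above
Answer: A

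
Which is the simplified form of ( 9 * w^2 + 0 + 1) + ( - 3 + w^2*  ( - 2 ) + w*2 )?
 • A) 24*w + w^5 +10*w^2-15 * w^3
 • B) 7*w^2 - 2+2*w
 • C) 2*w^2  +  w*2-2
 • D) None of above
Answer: B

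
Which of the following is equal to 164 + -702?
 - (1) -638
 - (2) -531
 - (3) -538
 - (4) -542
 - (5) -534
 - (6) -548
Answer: 3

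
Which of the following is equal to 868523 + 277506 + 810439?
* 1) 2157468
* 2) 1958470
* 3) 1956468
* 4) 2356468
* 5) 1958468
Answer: 3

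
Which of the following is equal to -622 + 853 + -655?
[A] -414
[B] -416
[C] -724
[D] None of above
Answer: D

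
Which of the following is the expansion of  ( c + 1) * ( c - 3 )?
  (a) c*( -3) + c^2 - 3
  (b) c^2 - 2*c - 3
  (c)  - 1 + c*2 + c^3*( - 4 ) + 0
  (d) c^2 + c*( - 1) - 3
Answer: b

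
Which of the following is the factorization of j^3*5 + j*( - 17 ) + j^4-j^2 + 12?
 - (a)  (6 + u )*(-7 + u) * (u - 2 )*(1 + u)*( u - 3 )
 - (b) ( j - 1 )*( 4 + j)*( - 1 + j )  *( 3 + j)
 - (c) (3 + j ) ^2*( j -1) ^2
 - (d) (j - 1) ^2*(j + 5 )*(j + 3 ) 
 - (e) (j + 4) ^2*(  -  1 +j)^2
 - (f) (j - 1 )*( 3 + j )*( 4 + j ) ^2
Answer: b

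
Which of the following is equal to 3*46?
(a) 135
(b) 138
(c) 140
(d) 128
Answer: b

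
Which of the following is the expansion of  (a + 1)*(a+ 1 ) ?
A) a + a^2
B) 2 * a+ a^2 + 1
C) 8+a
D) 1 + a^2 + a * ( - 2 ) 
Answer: B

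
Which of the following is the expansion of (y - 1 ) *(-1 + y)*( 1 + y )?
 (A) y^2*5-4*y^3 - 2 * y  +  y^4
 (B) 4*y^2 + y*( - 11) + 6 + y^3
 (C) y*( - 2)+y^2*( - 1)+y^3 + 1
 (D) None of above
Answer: D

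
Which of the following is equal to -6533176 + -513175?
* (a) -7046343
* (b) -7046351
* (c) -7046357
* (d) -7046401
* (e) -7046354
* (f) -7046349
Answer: b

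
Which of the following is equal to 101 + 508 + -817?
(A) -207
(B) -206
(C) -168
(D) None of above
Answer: D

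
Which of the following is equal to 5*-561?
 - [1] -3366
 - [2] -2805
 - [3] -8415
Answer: 2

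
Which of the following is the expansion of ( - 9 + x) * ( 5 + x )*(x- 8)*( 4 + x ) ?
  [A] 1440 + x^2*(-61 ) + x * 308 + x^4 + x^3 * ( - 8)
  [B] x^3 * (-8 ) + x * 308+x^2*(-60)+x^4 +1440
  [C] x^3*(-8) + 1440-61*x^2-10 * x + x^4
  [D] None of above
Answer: A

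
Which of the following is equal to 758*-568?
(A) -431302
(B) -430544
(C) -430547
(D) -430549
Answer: B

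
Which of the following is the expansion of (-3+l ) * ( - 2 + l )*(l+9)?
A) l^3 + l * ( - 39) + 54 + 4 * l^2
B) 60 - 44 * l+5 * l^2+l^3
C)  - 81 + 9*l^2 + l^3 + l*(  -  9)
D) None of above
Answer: A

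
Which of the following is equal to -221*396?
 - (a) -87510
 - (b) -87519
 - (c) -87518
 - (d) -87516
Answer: d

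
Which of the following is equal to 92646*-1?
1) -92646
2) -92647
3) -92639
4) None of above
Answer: 1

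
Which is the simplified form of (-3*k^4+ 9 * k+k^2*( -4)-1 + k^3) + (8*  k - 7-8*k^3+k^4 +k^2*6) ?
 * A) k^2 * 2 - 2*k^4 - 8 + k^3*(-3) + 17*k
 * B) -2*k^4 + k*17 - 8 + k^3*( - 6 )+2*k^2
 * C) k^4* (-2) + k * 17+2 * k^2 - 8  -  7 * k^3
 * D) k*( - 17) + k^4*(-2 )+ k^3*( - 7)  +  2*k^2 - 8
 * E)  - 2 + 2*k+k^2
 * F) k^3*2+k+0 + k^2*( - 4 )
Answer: C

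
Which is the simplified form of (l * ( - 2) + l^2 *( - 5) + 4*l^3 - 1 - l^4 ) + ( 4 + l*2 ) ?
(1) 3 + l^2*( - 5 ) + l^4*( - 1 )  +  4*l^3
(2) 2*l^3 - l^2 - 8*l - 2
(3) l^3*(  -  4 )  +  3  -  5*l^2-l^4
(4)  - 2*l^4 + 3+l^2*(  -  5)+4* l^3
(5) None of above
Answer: 1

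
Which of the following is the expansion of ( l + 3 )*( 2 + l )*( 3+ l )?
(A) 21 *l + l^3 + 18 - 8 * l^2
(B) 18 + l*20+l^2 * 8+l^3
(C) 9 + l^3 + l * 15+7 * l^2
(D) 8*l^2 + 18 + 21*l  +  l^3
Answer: D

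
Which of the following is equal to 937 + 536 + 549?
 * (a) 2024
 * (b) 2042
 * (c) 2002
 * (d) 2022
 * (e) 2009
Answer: d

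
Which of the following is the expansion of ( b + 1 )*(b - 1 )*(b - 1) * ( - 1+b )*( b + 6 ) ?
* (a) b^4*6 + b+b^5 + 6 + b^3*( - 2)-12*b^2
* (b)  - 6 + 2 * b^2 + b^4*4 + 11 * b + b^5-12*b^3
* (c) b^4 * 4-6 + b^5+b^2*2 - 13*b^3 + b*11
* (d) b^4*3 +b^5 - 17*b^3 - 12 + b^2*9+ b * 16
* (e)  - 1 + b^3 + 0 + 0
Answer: b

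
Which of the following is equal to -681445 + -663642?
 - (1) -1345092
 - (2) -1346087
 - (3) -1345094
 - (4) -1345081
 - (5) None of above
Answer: 5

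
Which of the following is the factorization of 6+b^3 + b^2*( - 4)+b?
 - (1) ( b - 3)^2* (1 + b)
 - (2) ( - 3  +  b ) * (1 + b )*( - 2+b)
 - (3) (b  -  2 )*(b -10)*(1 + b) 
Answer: 2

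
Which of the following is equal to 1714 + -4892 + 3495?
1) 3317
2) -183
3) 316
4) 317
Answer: 4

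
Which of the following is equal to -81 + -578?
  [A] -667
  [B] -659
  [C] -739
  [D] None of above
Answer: B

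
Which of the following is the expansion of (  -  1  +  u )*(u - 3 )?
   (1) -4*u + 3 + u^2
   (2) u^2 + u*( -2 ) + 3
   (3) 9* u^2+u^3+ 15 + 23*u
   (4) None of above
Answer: 1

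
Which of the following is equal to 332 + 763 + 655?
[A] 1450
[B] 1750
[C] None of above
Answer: B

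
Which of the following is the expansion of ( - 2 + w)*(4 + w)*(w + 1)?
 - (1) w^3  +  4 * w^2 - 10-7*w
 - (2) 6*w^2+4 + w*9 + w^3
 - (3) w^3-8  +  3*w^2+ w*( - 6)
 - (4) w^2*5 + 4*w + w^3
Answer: 3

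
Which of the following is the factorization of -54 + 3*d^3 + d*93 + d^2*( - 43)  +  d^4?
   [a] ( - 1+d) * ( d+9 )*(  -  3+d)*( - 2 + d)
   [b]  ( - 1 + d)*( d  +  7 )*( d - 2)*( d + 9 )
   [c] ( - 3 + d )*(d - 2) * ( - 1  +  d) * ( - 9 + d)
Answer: a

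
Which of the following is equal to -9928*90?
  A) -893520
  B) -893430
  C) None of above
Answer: A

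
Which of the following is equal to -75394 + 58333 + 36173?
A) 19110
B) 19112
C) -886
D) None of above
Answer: B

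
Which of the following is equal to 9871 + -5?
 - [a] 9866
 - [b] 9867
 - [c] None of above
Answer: a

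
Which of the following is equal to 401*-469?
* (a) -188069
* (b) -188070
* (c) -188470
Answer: a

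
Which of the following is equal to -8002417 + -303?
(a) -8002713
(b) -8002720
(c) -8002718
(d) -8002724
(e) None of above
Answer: b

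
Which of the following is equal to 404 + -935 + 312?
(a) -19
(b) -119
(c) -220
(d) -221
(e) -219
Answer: e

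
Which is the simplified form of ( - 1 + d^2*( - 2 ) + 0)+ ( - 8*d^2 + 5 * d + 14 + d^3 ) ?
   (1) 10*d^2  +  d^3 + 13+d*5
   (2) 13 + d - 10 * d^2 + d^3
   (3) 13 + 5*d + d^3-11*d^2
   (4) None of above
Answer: 4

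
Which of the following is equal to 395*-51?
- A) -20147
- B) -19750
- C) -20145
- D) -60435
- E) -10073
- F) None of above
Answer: C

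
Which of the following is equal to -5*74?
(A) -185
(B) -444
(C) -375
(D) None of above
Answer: D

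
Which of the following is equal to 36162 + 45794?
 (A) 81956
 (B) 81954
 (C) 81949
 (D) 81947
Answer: A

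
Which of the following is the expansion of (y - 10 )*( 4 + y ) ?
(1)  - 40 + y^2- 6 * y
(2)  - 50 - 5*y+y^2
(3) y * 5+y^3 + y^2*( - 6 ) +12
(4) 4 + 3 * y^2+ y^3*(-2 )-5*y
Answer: 1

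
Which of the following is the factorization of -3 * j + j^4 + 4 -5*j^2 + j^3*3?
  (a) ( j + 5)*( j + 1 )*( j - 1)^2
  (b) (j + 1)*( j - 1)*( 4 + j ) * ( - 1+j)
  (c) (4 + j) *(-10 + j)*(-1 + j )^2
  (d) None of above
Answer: b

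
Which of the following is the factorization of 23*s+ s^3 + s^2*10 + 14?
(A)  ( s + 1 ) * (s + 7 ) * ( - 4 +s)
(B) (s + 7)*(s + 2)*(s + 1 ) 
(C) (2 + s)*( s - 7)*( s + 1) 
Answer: B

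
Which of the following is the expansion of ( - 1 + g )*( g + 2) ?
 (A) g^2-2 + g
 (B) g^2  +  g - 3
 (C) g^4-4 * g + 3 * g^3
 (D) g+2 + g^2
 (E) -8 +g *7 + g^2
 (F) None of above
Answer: A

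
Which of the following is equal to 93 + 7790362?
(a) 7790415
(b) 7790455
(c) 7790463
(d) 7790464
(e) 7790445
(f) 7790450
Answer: b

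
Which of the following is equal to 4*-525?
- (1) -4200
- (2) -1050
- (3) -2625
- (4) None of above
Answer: 4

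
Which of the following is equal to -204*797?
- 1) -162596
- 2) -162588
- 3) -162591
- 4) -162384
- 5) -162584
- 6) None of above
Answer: 2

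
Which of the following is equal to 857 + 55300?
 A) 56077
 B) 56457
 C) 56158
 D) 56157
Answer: D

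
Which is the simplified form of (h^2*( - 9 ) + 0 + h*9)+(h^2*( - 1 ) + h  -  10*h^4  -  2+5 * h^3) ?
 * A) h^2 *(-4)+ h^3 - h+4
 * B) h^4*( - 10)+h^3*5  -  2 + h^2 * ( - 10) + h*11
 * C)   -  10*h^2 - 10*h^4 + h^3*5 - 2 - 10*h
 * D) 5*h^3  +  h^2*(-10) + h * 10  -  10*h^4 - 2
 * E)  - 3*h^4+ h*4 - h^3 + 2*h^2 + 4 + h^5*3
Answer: D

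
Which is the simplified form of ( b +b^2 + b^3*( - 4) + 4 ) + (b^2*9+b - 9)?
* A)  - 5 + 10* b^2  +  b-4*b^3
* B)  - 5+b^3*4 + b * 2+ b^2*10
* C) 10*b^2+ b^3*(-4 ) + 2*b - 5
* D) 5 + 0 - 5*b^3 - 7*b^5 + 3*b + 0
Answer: C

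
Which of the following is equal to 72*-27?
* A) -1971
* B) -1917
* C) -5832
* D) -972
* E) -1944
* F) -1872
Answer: E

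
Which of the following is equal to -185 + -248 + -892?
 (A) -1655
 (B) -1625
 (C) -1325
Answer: C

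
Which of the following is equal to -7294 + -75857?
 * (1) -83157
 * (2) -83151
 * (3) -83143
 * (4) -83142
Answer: 2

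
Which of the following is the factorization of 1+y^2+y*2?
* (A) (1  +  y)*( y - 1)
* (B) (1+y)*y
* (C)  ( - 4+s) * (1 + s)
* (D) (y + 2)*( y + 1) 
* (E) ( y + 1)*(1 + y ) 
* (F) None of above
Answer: E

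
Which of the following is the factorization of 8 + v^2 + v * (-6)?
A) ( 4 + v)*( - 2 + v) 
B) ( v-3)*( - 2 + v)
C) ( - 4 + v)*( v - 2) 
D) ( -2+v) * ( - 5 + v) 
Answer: C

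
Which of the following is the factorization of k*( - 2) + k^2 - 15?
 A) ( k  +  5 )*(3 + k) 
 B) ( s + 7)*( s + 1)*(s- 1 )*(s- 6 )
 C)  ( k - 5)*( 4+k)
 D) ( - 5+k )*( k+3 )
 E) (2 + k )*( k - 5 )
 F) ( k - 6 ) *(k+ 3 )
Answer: D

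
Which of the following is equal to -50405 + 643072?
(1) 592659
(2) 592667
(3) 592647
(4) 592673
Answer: 2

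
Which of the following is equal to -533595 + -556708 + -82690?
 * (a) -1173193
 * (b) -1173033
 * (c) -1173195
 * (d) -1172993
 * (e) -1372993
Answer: d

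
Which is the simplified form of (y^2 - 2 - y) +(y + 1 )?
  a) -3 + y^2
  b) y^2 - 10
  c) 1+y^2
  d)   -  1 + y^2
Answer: d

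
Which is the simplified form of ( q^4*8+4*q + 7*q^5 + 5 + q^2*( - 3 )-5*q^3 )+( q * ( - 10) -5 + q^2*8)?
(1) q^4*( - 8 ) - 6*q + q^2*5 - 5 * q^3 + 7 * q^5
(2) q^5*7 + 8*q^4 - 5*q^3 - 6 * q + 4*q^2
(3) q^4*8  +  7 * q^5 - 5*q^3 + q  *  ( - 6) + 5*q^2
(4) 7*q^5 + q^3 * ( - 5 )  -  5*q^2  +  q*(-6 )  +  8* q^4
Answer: 3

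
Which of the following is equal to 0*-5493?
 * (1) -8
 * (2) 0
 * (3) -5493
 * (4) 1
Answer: 2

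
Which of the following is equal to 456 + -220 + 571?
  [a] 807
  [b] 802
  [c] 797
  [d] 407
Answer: a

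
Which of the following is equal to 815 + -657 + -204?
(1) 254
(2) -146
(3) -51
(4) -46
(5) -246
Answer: 4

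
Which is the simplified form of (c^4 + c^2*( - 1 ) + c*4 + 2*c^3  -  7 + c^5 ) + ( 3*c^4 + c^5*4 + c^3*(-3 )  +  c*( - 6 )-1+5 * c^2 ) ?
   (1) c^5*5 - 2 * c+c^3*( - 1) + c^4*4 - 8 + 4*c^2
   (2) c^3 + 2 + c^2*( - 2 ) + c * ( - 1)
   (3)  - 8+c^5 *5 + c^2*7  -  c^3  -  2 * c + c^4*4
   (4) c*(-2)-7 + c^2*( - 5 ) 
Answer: 1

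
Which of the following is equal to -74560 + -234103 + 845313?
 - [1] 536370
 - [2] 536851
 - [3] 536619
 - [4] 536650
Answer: 4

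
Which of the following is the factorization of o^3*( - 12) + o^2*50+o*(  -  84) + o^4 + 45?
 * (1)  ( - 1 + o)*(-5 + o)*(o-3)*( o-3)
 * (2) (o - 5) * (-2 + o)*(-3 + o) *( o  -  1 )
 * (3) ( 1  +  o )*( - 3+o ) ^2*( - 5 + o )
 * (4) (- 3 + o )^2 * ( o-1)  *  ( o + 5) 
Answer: 1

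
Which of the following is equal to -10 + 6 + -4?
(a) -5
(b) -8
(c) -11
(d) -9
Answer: b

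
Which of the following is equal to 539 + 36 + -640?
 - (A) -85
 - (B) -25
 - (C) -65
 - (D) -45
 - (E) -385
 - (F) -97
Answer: C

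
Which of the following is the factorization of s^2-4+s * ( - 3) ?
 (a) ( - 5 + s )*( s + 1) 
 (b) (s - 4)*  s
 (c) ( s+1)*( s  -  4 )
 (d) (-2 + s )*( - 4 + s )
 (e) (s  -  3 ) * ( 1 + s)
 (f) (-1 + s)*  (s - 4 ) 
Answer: c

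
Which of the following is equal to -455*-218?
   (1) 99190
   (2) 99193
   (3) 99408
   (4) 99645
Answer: 1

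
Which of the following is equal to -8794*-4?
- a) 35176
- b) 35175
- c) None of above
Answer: a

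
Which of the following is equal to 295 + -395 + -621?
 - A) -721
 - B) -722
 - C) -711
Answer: A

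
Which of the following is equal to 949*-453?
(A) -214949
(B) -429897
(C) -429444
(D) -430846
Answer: B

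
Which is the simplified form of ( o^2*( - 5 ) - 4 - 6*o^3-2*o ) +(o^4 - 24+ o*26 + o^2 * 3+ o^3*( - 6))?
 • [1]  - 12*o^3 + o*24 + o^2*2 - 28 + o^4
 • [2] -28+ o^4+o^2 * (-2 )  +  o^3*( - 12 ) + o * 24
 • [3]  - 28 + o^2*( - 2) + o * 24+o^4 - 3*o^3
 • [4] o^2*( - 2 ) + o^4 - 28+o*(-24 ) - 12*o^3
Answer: 2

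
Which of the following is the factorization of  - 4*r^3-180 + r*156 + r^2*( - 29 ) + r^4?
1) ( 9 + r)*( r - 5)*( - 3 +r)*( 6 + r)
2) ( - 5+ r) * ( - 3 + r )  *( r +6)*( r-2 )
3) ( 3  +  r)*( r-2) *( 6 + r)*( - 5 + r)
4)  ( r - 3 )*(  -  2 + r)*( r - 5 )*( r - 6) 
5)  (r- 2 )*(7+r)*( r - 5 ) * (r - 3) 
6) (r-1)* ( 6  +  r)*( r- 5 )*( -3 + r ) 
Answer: 2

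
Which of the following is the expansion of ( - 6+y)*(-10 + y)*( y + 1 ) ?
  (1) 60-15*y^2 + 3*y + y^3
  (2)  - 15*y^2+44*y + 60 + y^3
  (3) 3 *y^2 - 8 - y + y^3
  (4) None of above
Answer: 2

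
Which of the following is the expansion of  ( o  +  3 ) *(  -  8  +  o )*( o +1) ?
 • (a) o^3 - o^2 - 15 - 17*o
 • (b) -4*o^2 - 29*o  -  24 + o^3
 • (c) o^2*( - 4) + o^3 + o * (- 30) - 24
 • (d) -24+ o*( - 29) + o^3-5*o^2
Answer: b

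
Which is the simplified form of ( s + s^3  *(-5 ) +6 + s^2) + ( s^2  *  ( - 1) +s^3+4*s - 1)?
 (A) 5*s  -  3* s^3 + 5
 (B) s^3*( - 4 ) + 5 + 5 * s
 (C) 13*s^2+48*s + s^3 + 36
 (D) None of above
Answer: B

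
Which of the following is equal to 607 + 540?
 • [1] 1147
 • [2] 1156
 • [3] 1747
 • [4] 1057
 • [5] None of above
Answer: 1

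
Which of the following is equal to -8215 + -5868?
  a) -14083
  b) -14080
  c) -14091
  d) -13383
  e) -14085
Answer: a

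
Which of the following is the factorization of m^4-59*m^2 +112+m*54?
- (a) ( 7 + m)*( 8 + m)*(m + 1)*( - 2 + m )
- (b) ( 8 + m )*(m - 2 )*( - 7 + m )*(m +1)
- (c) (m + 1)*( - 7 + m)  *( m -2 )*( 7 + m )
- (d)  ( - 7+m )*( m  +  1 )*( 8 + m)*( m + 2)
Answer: b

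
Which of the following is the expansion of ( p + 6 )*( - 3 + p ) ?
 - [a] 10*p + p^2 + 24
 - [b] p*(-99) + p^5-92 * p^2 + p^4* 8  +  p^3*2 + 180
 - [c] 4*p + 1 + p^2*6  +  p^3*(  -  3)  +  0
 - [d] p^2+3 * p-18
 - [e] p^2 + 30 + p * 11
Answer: d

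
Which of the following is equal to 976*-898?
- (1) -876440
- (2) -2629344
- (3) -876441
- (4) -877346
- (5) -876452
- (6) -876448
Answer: 6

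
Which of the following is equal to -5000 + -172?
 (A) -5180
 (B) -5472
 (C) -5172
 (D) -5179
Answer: C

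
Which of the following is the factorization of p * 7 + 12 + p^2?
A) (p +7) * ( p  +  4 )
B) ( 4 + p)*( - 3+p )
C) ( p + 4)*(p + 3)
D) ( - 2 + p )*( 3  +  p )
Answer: C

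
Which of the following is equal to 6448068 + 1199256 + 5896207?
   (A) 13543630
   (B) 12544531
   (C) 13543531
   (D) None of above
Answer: C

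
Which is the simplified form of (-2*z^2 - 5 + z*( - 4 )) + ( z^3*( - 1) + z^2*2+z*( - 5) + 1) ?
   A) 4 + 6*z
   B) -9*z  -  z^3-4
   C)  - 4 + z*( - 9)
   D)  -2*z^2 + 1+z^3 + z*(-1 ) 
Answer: B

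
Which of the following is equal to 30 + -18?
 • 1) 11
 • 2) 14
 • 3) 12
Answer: 3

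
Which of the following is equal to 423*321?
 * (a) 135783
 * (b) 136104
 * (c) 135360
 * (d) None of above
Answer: a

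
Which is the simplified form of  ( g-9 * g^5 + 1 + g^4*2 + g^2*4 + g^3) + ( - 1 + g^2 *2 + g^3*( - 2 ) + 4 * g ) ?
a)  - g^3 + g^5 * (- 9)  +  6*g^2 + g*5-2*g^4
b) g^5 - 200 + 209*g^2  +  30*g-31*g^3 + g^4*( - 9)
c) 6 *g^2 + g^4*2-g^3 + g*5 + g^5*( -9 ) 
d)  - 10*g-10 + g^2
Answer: c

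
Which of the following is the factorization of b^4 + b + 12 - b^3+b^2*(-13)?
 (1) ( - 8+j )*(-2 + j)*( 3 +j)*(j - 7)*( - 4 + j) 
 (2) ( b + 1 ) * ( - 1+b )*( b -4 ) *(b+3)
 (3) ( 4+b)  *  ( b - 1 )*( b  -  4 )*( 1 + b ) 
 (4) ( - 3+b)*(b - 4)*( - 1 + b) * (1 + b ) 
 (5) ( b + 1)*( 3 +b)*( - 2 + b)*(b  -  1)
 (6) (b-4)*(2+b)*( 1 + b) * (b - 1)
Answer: 2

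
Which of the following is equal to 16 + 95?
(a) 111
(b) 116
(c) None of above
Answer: a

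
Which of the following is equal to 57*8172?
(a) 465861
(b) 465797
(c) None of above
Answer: c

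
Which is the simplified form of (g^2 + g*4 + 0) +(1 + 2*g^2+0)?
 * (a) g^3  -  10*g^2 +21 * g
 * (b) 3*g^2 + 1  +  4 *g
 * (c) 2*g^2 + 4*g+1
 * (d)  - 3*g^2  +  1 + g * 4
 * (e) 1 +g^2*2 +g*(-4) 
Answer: b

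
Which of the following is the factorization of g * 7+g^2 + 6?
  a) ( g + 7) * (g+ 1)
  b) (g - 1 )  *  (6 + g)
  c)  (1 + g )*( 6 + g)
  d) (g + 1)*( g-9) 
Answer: c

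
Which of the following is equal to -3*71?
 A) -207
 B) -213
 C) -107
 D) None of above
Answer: B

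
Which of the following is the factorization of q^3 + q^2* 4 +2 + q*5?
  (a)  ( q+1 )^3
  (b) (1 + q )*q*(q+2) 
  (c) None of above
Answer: c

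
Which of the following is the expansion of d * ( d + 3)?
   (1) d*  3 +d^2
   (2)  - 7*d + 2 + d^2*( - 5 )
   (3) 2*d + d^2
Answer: 1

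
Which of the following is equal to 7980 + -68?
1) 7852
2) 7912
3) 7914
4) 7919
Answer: 2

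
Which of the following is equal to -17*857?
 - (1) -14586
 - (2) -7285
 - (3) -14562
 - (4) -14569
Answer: 4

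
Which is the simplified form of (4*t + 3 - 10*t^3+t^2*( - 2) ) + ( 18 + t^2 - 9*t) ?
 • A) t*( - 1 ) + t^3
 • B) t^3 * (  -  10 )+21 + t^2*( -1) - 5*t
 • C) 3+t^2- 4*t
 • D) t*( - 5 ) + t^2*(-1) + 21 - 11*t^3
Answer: B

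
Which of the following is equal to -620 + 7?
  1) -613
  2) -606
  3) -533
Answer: 1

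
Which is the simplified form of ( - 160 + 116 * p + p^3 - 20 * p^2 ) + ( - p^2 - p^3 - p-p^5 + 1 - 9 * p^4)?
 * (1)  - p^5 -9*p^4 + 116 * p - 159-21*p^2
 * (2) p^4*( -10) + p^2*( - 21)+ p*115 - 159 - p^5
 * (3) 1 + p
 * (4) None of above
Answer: 4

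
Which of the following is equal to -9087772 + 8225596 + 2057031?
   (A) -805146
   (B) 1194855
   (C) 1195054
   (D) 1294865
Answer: B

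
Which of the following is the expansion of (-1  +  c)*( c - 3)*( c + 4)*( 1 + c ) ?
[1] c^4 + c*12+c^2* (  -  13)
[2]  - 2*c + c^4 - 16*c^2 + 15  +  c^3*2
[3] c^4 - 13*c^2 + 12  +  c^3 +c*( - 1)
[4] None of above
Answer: 3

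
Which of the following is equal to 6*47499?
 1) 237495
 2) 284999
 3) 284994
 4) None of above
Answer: 3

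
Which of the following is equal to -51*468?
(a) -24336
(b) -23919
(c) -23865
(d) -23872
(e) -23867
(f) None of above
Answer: f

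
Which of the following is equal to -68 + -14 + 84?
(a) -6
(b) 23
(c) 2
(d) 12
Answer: c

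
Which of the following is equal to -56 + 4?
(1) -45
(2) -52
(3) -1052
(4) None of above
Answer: 2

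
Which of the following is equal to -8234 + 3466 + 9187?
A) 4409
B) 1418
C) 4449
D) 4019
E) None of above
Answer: E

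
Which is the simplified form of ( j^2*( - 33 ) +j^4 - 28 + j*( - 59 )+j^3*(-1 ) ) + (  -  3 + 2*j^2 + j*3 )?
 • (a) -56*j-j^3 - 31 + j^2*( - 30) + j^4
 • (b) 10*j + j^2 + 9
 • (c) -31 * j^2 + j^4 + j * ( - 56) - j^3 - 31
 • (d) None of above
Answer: c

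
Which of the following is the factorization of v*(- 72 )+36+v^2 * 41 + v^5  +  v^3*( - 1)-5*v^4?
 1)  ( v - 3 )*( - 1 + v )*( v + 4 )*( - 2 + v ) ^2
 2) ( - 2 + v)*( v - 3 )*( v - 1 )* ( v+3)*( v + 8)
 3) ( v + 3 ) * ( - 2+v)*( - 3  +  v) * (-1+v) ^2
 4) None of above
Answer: 4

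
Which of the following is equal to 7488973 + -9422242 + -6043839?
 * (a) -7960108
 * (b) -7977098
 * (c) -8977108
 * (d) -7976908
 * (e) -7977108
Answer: e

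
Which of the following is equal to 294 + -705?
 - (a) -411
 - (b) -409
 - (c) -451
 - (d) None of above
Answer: a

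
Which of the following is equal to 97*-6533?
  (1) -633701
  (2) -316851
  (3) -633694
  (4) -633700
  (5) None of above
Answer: 1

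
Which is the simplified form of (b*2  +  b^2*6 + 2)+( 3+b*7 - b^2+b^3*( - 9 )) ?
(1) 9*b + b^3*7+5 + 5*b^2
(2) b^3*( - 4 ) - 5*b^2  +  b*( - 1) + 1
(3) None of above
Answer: 3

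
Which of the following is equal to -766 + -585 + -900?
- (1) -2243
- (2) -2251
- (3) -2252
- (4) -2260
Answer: 2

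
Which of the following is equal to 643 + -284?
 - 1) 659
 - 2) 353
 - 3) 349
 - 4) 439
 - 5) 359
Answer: 5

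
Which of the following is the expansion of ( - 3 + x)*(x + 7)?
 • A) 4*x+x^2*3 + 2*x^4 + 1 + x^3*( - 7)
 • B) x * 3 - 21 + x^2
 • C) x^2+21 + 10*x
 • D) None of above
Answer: D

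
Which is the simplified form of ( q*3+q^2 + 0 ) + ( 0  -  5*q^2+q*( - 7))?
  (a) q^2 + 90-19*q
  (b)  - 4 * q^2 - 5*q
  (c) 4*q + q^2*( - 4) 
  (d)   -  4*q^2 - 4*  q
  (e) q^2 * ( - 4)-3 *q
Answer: d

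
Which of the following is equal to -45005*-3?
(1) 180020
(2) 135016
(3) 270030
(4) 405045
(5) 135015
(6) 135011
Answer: 5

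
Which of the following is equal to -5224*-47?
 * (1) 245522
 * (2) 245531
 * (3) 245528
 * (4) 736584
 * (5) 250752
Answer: 3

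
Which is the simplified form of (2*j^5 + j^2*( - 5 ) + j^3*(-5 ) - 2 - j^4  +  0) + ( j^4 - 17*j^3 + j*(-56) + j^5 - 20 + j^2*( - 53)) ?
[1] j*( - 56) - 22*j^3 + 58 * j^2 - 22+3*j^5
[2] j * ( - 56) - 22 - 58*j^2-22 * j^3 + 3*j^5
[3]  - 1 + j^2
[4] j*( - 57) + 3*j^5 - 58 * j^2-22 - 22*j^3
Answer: 2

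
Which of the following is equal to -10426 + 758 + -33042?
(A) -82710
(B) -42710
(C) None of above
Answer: B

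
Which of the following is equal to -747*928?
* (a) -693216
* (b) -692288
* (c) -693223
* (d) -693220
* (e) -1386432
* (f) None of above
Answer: a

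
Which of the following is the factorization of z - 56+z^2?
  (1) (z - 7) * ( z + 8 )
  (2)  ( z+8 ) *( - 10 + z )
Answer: 1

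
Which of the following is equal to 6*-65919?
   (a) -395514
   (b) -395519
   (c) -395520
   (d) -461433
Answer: a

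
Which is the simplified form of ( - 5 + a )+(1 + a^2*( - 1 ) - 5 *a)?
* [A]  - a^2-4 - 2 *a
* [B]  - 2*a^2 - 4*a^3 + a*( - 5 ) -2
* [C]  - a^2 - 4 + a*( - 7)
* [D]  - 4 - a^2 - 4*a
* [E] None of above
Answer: D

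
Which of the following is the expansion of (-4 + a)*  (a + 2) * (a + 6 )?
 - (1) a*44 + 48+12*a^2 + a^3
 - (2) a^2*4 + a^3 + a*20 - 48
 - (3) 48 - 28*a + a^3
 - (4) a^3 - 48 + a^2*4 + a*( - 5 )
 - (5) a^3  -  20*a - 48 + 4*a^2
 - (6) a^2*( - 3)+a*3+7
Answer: 5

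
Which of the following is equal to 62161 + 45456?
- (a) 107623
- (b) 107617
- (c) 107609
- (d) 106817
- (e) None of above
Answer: b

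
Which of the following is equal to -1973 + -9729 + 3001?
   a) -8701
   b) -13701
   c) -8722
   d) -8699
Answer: a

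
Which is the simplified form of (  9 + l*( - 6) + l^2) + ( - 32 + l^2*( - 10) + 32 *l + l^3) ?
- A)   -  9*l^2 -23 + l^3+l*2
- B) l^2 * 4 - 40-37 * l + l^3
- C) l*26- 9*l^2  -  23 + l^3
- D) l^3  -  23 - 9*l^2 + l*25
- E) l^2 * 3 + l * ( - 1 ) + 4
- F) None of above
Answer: C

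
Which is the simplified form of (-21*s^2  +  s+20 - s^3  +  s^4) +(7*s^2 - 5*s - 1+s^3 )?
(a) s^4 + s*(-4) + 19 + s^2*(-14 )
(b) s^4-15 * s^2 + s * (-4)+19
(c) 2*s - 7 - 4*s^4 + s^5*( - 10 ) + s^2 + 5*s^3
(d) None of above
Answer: a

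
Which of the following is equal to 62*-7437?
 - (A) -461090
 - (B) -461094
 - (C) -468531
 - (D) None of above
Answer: B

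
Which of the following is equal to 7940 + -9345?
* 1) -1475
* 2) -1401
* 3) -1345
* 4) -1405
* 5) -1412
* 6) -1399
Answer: 4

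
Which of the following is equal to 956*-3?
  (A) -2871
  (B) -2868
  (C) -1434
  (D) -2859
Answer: B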